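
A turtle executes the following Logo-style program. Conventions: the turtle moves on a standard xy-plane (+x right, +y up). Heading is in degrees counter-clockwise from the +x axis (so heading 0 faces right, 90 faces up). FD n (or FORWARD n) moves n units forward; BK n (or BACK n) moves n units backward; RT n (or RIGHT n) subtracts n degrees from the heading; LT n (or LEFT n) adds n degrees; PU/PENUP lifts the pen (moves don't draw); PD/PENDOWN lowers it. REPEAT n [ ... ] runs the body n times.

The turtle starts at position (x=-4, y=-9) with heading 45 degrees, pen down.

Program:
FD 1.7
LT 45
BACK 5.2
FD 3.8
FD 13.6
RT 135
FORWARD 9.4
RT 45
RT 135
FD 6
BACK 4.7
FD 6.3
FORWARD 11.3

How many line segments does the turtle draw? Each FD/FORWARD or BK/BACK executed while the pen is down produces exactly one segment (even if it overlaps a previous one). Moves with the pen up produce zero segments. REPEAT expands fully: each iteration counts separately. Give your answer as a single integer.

Answer: 9

Derivation:
Executing turtle program step by step:
Start: pos=(-4,-9), heading=45, pen down
FD 1.7: (-4,-9) -> (-2.798,-7.798) [heading=45, draw]
LT 45: heading 45 -> 90
BK 5.2: (-2.798,-7.798) -> (-2.798,-12.998) [heading=90, draw]
FD 3.8: (-2.798,-12.998) -> (-2.798,-9.198) [heading=90, draw]
FD 13.6: (-2.798,-9.198) -> (-2.798,4.402) [heading=90, draw]
RT 135: heading 90 -> 315
FD 9.4: (-2.798,4.402) -> (3.849,-2.245) [heading=315, draw]
RT 45: heading 315 -> 270
RT 135: heading 270 -> 135
FD 6: (3.849,-2.245) -> (-0.394,1.998) [heading=135, draw]
BK 4.7: (-0.394,1.998) -> (2.93,-1.325) [heading=135, draw]
FD 6.3: (2.93,-1.325) -> (-1.525,3.129) [heading=135, draw]
FD 11.3: (-1.525,3.129) -> (-9.515,11.12) [heading=135, draw]
Final: pos=(-9.515,11.12), heading=135, 9 segment(s) drawn
Segments drawn: 9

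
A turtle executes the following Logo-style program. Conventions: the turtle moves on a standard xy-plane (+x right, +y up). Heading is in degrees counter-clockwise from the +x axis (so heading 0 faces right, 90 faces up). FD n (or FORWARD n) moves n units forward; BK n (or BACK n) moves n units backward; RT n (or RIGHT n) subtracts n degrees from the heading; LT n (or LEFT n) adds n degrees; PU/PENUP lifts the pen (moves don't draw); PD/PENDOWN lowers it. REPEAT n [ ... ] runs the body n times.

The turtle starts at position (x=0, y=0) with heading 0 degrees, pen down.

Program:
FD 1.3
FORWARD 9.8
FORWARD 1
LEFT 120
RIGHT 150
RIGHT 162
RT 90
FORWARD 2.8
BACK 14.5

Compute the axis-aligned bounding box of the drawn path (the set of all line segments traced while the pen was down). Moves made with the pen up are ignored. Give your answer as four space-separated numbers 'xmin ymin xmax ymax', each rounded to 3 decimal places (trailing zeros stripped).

Answer: 0 -11.444 12.682 2.739

Derivation:
Executing turtle program step by step:
Start: pos=(0,0), heading=0, pen down
FD 1.3: (0,0) -> (1.3,0) [heading=0, draw]
FD 9.8: (1.3,0) -> (11.1,0) [heading=0, draw]
FD 1: (11.1,0) -> (12.1,0) [heading=0, draw]
LT 120: heading 0 -> 120
RT 150: heading 120 -> 330
RT 162: heading 330 -> 168
RT 90: heading 168 -> 78
FD 2.8: (12.1,0) -> (12.682,2.739) [heading=78, draw]
BK 14.5: (12.682,2.739) -> (9.667,-11.444) [heading=78, draw]
Final: pos=(9.667,-11.444), heading=78, 5 segment(s) drawn

Segment endpoints: x in {0, 1.3, 9.667, 11.1, 12.1, 12.682}, y in {-11.444, 0, 2.739}
xmin=0, ymin=-11.444, xmax=12.682, ymax=2.739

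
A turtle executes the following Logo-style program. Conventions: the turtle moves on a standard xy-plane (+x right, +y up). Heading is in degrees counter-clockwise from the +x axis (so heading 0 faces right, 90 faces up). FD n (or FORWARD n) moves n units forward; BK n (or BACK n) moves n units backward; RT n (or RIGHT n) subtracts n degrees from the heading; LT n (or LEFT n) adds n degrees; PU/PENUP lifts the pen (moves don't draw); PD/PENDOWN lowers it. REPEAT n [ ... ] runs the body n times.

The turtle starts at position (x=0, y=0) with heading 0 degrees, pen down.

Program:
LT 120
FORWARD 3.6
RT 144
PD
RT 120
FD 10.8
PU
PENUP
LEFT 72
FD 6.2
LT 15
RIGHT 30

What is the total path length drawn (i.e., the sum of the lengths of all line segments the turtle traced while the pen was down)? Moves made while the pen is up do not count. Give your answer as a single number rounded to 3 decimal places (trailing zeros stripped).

Executing turtle program step by step:
Start: pos=(0,0), heading=0, pen down
LT 120: heading 0 -> 120
FD 3.6: (0,0) -> (-1.8,3.118) [heading=120, draw]
RT 144: heading 120 -> 336
PD: pen down
RT 120: heading 336 -> 216
FD 10.8: (-1.8,3.118) -> (-10.537,-3.23) [heading=216, draw]
PU: pen up
PU: pen up
LT 72: heading 216 -> 288
FD 6.2: (-10.537,-3.23) -> (-8.621,-9.127) [heading=288, move]
LT 15: heading 288 -> 303
RT 30: heading 303 -> 273
Final: pos=(-8.621,-9.127), heading=273, 2 segment(s) drawn

Segment lengths:
  seg 1: (0,0) -> (-1.8,3.118), length = 3.6
  seg 2: (-1.8,3.118) -> (-10.537,-3.23), length = 10.8
Total = 14.4

Answer: 14.4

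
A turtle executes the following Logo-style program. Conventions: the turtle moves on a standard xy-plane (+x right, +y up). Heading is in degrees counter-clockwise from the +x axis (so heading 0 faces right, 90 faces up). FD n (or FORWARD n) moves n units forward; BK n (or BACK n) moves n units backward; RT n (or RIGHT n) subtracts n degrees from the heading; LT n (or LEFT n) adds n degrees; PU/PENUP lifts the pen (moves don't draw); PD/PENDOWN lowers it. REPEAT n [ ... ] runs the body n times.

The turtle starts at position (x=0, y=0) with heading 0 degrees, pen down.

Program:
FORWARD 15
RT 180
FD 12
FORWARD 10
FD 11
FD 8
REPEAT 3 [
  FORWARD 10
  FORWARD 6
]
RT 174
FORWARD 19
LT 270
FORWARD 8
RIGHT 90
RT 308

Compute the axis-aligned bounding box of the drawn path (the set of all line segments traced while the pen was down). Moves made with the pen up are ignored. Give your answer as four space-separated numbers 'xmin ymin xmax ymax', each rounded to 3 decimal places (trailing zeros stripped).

Executing turtle program step by step:
Start: pos=(0,0), heading=0, pen down
FD 15: (0,0) -> (15,0) [heading=0, draw]
RT 180: heading 0 -> 180
FD 12: (15,0) -> (3,0) [heading=180, draw]
FD 10: (3,0) -> (-7,0) [heading=180, draw]
FD 11: (-7,0) -> (-18,0) [heading=180, draw]
FD 8: (-18,0) -> (-26,0) [heading=180, draw]
REPEAT 3 [
  -- iteration 1/3 --
  FD 10: (-26,0) -> (-36,0) [heading=180, draw]
  FD 6: (-36,0) -> (-42,0) [heading=180, draw]
  -- iteration 2/3 --
  FD 10: (-42,0) -> (-52,0) [heading=180, draw]
  FD 6: (-52,0) -> (-58,0) [heading=180, draw]
  -- iteration 3/3 --
  FD 10: (-58,0) -> (-68,0) [heading=180, draw]
  FD 6: (-68,0) -> (-74,0) [heading=180, draw]
]
RT 174: heading 180 -> 6
FD 19: (-74,0) -> (-55.104,1.986) [heading=6, draw]
LT 270: heading 6 -> 276
FD 8: (-55.104,1.986) -> (-54.268,-5.97) [heading=276, draw]
RT 90: heading 276 -> 186
RT 308: heading 186 -> 238
Final: pos=(-54.268,-5.97), heading=238, 13 segment(s) drawn

Segment endpoints: x in {-74, -68, -58, -55.104, -54.268, -52, -42, -36, -26, -18, -7, 0, 3, 15}, y in {-5.97, 0, 0, 0, 0, 0, 0, 0, 0, 0, 0, 0, 1.986}
xmin=-74, ymin=-5.97, xmax=15, ymax=1.986

Answer: -74 -5.97 15 1.986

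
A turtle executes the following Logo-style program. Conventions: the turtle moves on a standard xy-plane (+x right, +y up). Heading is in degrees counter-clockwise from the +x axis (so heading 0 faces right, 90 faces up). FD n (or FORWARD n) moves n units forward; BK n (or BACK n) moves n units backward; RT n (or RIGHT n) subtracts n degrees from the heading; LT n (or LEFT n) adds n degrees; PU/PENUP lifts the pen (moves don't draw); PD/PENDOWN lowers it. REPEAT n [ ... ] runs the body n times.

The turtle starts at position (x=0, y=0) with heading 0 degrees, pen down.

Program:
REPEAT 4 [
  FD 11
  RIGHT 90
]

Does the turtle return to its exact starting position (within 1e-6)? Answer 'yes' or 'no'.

Executing turtle program step by step:
Start: pos=(0,0), heading=0, pen down
REPEAT 4 [
  -- iteration 1/4 --
  FD 11: (0,0) -> (11,0) [heading=0, draw]
  RT 90: heading 0 -> 270
  -- iteration 2/4 --
  FD 11: (11,0) -> (11,-11) [heading=270, draw]
  RT 90: heading 270 -> 180
  -- iteration 3/4 --
  FD 11: (11,-11) -> (0,-11) [heading=180, draw]
  RT 90: heading 180 -> 90
  -- iteration 4/4 --
  FD 11: (0,-11) -> (0,0) [heading=90, draw]
  RT 90: heading 90 -> 0
]
Final: pos=(0,0), heading=0, 4 segment(s) drawn

Start position: (0, 0)
Final position: (0, 0)
Distance = 0; < 1e-6 -> CLOSED

Answer: yes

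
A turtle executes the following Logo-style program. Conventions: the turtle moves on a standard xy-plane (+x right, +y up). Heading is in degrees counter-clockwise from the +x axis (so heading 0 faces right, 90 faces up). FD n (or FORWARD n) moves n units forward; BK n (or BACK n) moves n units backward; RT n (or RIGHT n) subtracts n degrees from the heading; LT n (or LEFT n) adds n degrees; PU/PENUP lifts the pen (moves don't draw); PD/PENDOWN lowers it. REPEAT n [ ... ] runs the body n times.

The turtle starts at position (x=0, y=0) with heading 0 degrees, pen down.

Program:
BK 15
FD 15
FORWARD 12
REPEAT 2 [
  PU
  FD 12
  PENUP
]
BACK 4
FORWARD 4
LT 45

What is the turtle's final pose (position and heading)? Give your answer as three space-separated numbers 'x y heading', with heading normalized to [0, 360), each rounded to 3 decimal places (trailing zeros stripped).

Answer: 36 0 45

Derivation:
Executing turtle program step by step:
Start: pos=(0,0), heading=0, pen down
BK 15: (0,0) -> (-15,0) [heading=0, draw]
FD 15: (-15,0) -> (0,0) [heading=0, draw]
FD 12: (0,0) -> (12,0) [heading=0, draw]
REPEAT 2 [
  -- iteration 1/2 --
  PU: pen up
  FD 12: (12,0) -> (24,0) [heading=0, move]
  PU: pen up
  -- iteration 2/2 --
  PU: pen up
  FD 12: (24,0) -> (36,0) [heading=0, move]
  PU: pen up
]
BK 4: (36,0) -> (32,0) [heading=0, move]
FD 4: (32,0) -> (36,0) [heading=0, move]
LT 45: heading 0 -> 45
Final: pos=(36,0), heading=45, 3 segment(s) drawn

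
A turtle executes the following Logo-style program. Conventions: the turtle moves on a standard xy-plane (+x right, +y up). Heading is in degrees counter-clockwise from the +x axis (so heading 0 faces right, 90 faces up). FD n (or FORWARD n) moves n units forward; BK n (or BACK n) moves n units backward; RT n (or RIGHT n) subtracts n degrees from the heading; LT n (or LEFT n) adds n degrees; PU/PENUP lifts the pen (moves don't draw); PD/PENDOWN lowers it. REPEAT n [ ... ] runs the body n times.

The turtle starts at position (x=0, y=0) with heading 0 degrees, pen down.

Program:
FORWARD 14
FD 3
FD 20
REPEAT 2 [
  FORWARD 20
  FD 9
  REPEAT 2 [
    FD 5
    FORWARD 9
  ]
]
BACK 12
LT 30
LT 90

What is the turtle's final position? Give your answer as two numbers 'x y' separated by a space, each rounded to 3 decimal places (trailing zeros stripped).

Executing turtle program step by step:
Start: pos=(0,0), heading=0, pen down
FD 14: (0,0) -> (14,0) [heading=0, draw]
FD 3: (14,0) -> (17,0) [heading=0, draw]
FD 20: (17,0) -> (37,0) [heading=0, draw]
REPEAT 2 [
  -- iteration 1/2 --
  FD 20: (37,0) -> (57,0) [heading=0, draw]
  FD 9: (57,0) -> (66,0) [heading=0, draw]
  REPEAT 2 [
    -- iteration 1/2 --
    FD 5: (66,0) -> (71,0) [heading=0, draw]
    FD 9: (71,0) -> (80,0) [heading=0, draw]
    -- iteration 2/2 --
    FD 5: (80,0) -> (85,0) [heading=0, draw]
    FD 9: (85,0) -> (94,0) [heading=0, draw]
  ]
  -- iteration 2/2 --
  FD 20: (94,0) -> (114,0) [heading=0, draw]
  FD 9: (114,0) -> (123,0) [heading=0, draw]
  REPEAT 2 [
    -- iteration 1/2 --
    FD 5: (123,0) -> (128,0) [heading=0, draw]
    FD 9: (128,0) -> (137,0) [heading=0, draw]
    -- iteration 2/2 --
    FD 5: (137,0) -> (142,0) [heading=0, draw]
    FD 9: (142,0) -> (151,0) [heading=0, draw]
  ]
]
BK 12: (151,0) -> (139,0) [heading=0, draw]
LT 30: heading 0 -> 30
LT 90: heading 30 -> 120
Final: pos=(139,0), heading=120, 16 segment(s) drawn

Answer: 139 0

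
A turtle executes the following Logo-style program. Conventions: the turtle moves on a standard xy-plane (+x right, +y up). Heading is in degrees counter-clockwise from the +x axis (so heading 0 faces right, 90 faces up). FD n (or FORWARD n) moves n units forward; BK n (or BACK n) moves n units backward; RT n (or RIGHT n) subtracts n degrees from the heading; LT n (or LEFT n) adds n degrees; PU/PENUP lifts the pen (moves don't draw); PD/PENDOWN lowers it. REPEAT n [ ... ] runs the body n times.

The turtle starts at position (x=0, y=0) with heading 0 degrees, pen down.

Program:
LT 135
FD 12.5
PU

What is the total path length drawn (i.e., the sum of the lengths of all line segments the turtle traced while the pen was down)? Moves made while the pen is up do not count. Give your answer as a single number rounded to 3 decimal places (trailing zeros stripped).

Answer: 12.5

Derivation:
Executing turtle program step by step:
Start: pos=(0,0), heading=0, pen down
LT 135: heading 0 -> 135
FD 12.5: (0,0) -> (-8.839,8.839) [heading=135, draw]
PU: pen up
Final: pos=(-8.839,8.839), heading=135, 1 segment(s) drawn

Segment lengths:
  seg 1: (0,0) -> (-8.839,8.839), length = 12.5
Total = 12.5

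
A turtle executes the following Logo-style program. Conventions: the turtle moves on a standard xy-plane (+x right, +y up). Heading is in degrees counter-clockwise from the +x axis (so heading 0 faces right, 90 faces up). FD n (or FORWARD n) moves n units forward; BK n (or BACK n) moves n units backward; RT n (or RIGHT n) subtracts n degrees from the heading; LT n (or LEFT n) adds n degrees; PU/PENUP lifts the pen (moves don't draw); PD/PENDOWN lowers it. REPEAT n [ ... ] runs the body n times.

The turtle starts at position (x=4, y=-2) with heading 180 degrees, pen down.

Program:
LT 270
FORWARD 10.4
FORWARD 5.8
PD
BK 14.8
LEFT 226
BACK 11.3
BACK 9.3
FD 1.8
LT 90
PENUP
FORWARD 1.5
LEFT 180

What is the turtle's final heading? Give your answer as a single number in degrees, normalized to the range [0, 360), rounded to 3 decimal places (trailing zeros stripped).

Answer: 226

Derivation:
Executing turtle program step by step:
Start: pos=(4,-2), heading=180, pen down
LT 270: heading 180 -> 90
FD 10.4: (4,-2) -> (4,8.4) [heading=90, draw]
FD 5.8: (4,8.4) -> (4,14.2) [heading=90, draw]
PD: pen down
BK 14.8: (4,14.2) -> (4,-0.6) [heading=90, draw]
LT 226: heading 90 -> 316
BK 11.3: (4,-0.6) -> (-4.129,7.25) [heading=316, draw]
BK 9.3: (-4.129,7.25) -> (-10.818,13.71) [heading=316, draw]
FD 1.8: (-10.818,13.71) -> (-9.524,12.46) [heading=316, draw]
LT 90: heading 316 -> 46
PU: pen up
FD 1.5: (-9.524,12.46) -> (-8.482,13.539) [heading=46, move]
LT 180: heading 46 -> 226
Final: pos=(-8.482,13.539), heading=226, 6 segment(s) drawn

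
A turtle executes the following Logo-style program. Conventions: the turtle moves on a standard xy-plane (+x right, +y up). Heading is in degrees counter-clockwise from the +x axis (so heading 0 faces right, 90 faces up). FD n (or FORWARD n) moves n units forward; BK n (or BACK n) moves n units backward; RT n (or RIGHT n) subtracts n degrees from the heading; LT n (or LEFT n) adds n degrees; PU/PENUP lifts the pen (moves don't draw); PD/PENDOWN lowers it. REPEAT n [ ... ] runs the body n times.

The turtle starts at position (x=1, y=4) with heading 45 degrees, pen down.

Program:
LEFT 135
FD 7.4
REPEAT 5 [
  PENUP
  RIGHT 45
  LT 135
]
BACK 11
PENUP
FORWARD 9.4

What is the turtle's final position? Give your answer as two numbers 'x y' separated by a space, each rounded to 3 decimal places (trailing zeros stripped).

Answer: -6.4 5.6

Derivation:
Executing turtle program step by step:
Start: pos=(1,4), heading=45, pen down
LT 135: heading 45 -> 180
FD 7.4: (1,4) -> (-6.4,4) [heading=180, draw]
REPEAT 5 [
  -- iteration 1/5 --
  PU: pen up
  RT 45: heading 180 -> 135
  LT 135: heading 135 -> 270
  -- iteration 2/5 --
  PU: pen up
  RT 45: heading 270 -> 225
  LT 135: heading 225 -> 0
  -- iteration 3/5 --
  PU: pen up
  RT 45: heading 0 -> 315
  LT 135: heading 315 -> 90
  -- iteration 4/5 --
  PU: pen up
  RT 45: heading 90 -> 45
  LT 135: heading 45 -> 180
  -- iteration 5/5 --
  PU: pen up
  RT 45: heading 180 -> 135
  LT 135: heading 135 -> 270
]
BK 11: (-6.4,4) -> (-6.4,15) [heading=270, move]
PU: pen up
FD 9.4: (-6.4,15) -> (-6.4,5.6) [heading=270, move]
Final: pos=(-6.4,5.6), heading=270, 1 segment(s) drawn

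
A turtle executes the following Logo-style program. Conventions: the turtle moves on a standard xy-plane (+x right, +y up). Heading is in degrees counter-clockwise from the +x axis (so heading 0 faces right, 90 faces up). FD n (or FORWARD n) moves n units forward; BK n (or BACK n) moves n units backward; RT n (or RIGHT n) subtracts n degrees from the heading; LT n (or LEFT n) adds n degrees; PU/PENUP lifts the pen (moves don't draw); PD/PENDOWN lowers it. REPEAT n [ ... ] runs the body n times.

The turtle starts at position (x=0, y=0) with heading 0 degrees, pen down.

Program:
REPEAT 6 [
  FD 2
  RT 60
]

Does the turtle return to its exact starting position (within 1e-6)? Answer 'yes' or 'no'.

Answer: yes

Derivation:
Executing turtle program step by step:
Start: pos=(0,0), heading=0, pen down
REPEAT 6 [
  -- iteration 1/6 --
  FD 2: (0,0) -> (2,0) [heading=0, draw]
  RT 60: heading 0 -> 300
  -- iteration 2/6 --
  FD 2: (2,0) -> (3,-1.732) [heading=300, draw]
  RT 60: heading 300 -> 240
  -- iteration 3/6 --
  FD 2: (3,-1.732) -> (2,-3.464) [heading=240, draw]
  RT 60: heading 240 -> 180
  -- iteration 4/6 --
  FD 2: (2,-3.464) -> (0,-3.464) [heading=180, draw]
  RT 60: heading 180 -> 120
  -- iteration 5/6 --
  FD 2: (0,-3.464) -> (-1,-1.732) [heading=120, draw]
  RT 60: heading 120 -> 60
  -- iteration 6/6 --
  FD 2: (-1,-1.732) -> (0,0) [heading=60, draw]
  RT 60: heading 60 -> 0
]
Final: pos=(0,0), heading=0, 6 segment(s) drawn

Start position: (0, 0)
Final position: (0, 0)
Distance = 0; < 1e-6 -> CLOSED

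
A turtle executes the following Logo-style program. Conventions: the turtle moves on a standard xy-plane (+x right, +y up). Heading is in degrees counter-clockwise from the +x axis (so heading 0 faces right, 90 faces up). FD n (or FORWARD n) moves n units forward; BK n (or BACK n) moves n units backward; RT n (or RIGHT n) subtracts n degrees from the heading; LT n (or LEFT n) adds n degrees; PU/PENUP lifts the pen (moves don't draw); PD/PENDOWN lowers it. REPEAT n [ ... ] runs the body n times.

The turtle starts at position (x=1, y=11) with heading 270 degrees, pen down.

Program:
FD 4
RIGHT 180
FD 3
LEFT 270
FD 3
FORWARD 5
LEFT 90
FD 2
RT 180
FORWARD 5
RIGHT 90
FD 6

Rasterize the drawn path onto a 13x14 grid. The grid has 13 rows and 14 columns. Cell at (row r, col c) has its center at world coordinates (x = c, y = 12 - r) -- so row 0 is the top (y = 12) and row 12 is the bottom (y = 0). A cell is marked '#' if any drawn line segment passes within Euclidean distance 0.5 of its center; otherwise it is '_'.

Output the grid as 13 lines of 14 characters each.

Segment 0: (1,11) -> (1,7)
Segment 1: (1,7) -> (1,10)
Segment 2: (1,10) -> (4,10)
Segment 3: (4,10) -> (9,10)
Segment 4: (9,10) -> (9,12)
Segment 5: (9,12) -> (9,7)
Segment 6: (9,7) -> (3,7)

Answer: _________#____
_#_______#____
_#########____
_#_______#____
_#_______#____
_#_#######____
______________
______________
______________
______________
______________
______________
______________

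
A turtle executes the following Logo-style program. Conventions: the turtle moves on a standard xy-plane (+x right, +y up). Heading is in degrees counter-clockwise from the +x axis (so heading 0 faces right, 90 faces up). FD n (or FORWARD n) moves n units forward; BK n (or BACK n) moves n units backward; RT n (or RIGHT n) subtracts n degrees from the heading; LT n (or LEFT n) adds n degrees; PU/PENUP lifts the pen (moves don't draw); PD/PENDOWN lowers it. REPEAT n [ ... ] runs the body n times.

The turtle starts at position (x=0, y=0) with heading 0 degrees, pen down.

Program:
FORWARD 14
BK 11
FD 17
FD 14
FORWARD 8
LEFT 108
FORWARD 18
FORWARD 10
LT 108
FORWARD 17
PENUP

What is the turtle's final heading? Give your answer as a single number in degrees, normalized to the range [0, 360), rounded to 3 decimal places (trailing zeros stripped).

Executing turtle program step by step:
Start: pos=(0,0), heading=0, pen down
FD 14: (0,0) -> (14,0) [heading=0, draw]
BK 11: (14,0) -> (3,0) [heading=0, draw]
FD 17: (3,0) -> (20,0) [heading=0, draw]
FD 14: (20,0) -> (34,0) [heading=0, draw]
FD 8: (34,0) -> (42,0) [heading=0, draw]
LT 108: heading 0 -> 108
FD 18: (42,0) -> (36.438,17.119) [heading=108, draw]
FD 10: (36.438,17.119) -> (33.348,26.63) [heading=108, draw]
LT 108: heading 108 -> 216
FD 17: (33.348,26.63) -> (19.594,16.637) [heading=216, draw]
PU: pen up
Final: pos=(19.594,16.637), heading=216, 8 segment(s) drawn

Answer: 216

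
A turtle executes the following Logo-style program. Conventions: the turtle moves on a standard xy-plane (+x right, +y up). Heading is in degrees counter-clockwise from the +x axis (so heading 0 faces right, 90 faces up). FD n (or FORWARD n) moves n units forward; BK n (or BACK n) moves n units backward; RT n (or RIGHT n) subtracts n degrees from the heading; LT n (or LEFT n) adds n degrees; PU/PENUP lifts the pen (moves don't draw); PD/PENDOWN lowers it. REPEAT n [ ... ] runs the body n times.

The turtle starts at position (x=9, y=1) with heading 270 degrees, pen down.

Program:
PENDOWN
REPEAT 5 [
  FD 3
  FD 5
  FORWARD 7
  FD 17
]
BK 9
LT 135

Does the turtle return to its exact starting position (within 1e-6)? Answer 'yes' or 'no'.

Answer: no

Derivation:
Executing turtle program step by step:
Start: pos=(9,1), heading=270, pen down
PD: pen down
REPEAT 5 [
  -- iteration 1/5 --
  FD 3: (9,1) -> (9,-2) [heading=270, draw]
  FD 5: (9,-2) -> (9,-7) [heading=270, draw]
  FD 7: (9,-7) -> (9,-14) [heading=270, draw]
  FD 17: (9,-14) -> (9,-31) [heading=270, draw]
  -- iteration 2/5 --
  FD 3: (9,-31) -> (9,-34) [heading=270, draw]
  FD 5: (9,-34) -> (9,-39) [heading=270, draw]
  FD 7: (9,-39) -> (9,-46) [heading=270, draw]
  FD 17: (9,-46) -> (9,-63) [heading=270, draw]
  -- iteration 3/5 --
  FD 3: (9,-63) -> (9,-66) [heading=270, draw]
  FD 5: (9,-66) -> (9,-71) [heading=270, draw]
  FD 7: (9,-71) -> (9,-78) [heading=270, draw]
  FD 17: (9,-78) -> (9,-95) [heading=270, draw]
  -- iteration 4/5 --
  FD 3: (9,-95) -> (9,-98) [heading=270, draw]
  FD 5: (9,-98) -> (9,-103) [heading=270, draw]
  FD 7: (9,-103) -> (9,-110) [heading=270, draw]
  FD 17: (9,-110) -> (9,-127) [heading=270, draw]
  -- iteration 5/5 --
  FD 3: (9,-127) -> (9,-130) [heading=270, draw]
  FD 5: (9,-130) -> (9,-135) [heading=270, draw]
  FD 7: (9,-135) -> (9,-142) [heading=270, draw]
  FD 17: (9,-142) -> (9,-159) [heading=270, draw]
]
BK 9: (9,-159) -> (9,-150) [heading=270, draw]
LT 135: heading 270 -> 45
Final: pos=(9,-150), heading=45, 21 segment(s) drawn

Start position: (9, 1)
Final position: (9, -150)
Distance = 151; >= 1e-6 -> NOT closed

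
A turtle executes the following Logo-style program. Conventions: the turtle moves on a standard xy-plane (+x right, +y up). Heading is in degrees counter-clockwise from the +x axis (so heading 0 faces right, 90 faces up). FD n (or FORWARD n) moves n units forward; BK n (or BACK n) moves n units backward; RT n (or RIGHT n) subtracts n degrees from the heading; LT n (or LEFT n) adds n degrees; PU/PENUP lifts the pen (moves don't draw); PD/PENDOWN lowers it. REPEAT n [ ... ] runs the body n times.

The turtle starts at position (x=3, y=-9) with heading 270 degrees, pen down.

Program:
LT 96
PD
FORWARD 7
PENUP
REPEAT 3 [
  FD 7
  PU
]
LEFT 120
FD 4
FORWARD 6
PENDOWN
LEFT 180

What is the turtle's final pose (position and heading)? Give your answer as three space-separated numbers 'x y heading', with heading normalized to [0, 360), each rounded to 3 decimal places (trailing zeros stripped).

Executing turtle program step by step:
Start: pos=(3,-9), heading=270, pen down
LT 96: heading 270 -> 6
PD: pen down
FD 7: (3,-9) -> (9.962,-8.268) [heading=6, draw]
PU: pen up
REPEAT 3 [
  -- iteration 1/3 --
  FD 7: (9.962,-8.268) -> (16.923,-7.537) [heading=6, move]
  PU: pen up
  -- iteration 2/3 --
  FD 7: (16.923,-7.537) -> (23.885,-6.805) [heading=6, move]
  PU: pen up
  -- iteration 3/3 --
  FD 7: (23.885,-6.805) -> (30.847,-6.073) [heading=6, move]
  PU: pen up
]
LT 120: heading 6 -> 126
FD 4: (30.847,-6.073) -> (28.495,-2.837) [heading=126, move]
FD 6: (28.495,-2.837) -> (24.969,2.017) [heading=126, move]
PD: pen down
LT 180: heading 126 -> 306
Final: pos=(24.969,2.017), heading=306, 1 segment(s) drawn

Answer: 24.969 2.017 306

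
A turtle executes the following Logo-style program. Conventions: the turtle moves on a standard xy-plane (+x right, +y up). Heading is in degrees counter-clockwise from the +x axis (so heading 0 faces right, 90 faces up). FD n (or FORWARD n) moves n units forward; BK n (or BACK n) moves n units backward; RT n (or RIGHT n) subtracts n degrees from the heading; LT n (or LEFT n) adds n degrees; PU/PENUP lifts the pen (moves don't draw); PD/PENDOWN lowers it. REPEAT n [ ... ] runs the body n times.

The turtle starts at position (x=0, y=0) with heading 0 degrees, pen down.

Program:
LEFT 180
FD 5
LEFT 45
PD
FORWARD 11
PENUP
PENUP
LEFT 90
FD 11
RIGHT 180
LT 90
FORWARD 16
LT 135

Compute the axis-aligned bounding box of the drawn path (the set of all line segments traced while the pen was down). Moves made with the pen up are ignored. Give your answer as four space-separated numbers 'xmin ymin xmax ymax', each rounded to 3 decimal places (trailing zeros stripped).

Executing turtle program step by step:
Start: pos=(0,0), heading=0, pen down
LT 180: heading 0 -> 180
FD 5: (0,0) -> (-5,0) [heading=180, draw]
LT 45: heading 180 -> 225
PD: pen down
FD 11: (-5,0) -> (-12.778,-7.778) [heading=225, draw]
PU: pen up
PU: pen up
LT 90: heading 225 -> 315
FD 11: (-12.778,-7.778) -> (-5,-15.556) [heading=315, move]
RT 180: heading 315 -> 135
LT 90: heading 135 -> 225
FD 16: (-5,-15.556) -> (-16.314,-26.87) [heading=225, move]
LT 135: heading 225 -> 0
Final: pos=(-16.314,-26.87), heading=0, 2 segment(s) drawn

Segment endpoints: x in {-12.778, -5, 0}, y in {-7.778, 0, 0}
xmin=-12.778, ymin=-7.778, xmax=0, ymax=0

Answer: -12.778 -7.778 0 0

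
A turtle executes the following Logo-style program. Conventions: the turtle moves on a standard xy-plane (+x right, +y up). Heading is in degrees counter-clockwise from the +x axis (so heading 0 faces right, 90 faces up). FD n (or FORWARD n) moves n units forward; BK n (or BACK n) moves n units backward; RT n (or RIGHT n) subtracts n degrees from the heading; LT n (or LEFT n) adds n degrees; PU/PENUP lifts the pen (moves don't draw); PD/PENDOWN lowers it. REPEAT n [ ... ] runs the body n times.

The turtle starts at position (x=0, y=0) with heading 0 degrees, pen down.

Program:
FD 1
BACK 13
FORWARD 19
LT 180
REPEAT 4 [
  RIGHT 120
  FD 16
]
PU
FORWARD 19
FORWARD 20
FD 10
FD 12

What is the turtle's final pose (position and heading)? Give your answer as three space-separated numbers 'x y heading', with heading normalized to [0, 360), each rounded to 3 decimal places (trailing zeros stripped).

Answer: 45.5 66.684 60

Derivation:
Executing turtle program step by step:
Start: pos=(0,0), heading=0, pen down
FD 1: (0,0) -> (1,0) [heading=0, draw]
BK 13: (1,0) -> (-12,0) [heading=0, draw]
FD 19: (-12,0) -> (7,0) [heading=0, draw]
LT 180: heading 0 -> 180
REPEAT 4 [
  -- iteration 1/4 --
  RT 120: heading 180 -> 60
  FD 16: (7,0) -> (15,13.856) [heading=60, draw]
  -- iteration 2/4 --
  RT 120: heading 60 -> 300
  FD 16: (15,13.856) -> (23,0) [heading=300, draw]
  -- iteration 3/4 --
  RT 120: heading 300 -> 180
  FD 16: (23,0) -> (7,0) [heading=180, draw]
  -- iteration 4/4 --
  RT 120: heading 180 -> 60
  FD 16: (7,0) -> (15,13.856) [heading=60, draw]
]
PU: pen up
FD 19: (15,13.856) -> (24.5,30.311) [heading=60, move]
FD 20: (24.5,30.311) -> (34.5,47.631) [heading=60, move]
FD 10: (34.5,47.631) -> (39.5,56.292) [heading=60, move]
FD 12: (39.5,56.292) -> (45.5,66.684) [heading=60, move]
Final: pos=(45.5,66.684), heading=60, 7 segment(s) drawn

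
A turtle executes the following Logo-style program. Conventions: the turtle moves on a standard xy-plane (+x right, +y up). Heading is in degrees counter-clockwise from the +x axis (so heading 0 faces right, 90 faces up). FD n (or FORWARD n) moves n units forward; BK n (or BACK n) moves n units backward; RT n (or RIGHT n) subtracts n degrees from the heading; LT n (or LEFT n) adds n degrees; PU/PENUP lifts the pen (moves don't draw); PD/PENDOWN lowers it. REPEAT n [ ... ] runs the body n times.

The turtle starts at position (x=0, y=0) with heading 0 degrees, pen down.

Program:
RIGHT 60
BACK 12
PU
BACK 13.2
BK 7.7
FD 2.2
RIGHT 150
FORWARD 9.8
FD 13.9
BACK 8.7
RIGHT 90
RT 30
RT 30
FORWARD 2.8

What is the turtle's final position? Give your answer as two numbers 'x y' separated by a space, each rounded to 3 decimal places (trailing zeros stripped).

Answer: -25.54 34.087

Derivation:
Executing turtle program step by step:
Start: pos=(0,0), heading=0, pen down
RT 60: heading 0 -> 300
BK 12: (0,0) -> (-6,10.392) [heading=300, draw]
PU: pen up
BK 13.2: (-6,10.392) -> (-12.6,21.824) [heading=300, move]
BK 7.7: (-12.6,21.824) -> (-16.45,28.492) [heading=300, move]
FD 2.2: (-16.45,28.492) -> (-15.35,26.587) [heading=300, move]
RT 150: heading 300 -> 150
FD 9.8: (-15.35,26.587) -> (-23.837,31.487) [heading=150, move]
FD 13.9: (-23.837,31.487) -> (-35.875,38.437) [heading=150, move]
BK 8.7: (-35.875,38.437) -> (-28.34,34.087) [heading=150, move]
RT 90: heading 150 -> 60
RT 30: heading 60 -> 30
RT 30: heading 30 -> 0
FD 2.8: (-28.34,34.087) -> (-25.54,34.087) [heading=0, move]
Final: pos=(-25.54,34.087), heading=0, 1 segment(s) drawn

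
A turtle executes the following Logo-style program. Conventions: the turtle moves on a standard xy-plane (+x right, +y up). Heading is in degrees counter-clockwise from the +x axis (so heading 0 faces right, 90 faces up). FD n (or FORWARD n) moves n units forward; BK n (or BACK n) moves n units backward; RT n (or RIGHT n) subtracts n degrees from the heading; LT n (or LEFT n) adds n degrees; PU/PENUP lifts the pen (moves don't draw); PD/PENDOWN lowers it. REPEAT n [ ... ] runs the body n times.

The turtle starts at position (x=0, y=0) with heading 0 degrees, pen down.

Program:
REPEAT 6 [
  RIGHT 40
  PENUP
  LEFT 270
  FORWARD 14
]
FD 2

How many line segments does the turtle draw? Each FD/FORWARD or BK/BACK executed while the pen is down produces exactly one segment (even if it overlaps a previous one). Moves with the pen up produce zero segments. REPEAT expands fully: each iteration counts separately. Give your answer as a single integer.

Answer: 0

Derivation:
Executing turtle program step by step:
Start: pos=(0,0), heading=0, pen down
REPEAT 6 [
  -- iteration 1/6 --
  RT 40: heading 0 -> 320
  PU: pen up
  LT 270: heading 320 -> 230
  FD 14: (0,0) -> (-8.999,-10.725) [heading=230, move]
  -- iteration 2/6 --
  RT 40: heading 230 -> 190
  PU: pen up
  LT 270: heading 190 -> 100
  FD 14: (-8.999,-10.725) -> (-11.43,3.063) [heading=100, move]
  -- iteration 3/6 --
  RT 40: heading 100 -> 60
  PU: pen up
  LT 270: heading 60 -> 330
  FD 14: (-11.43,3.063) -> (0.694,-3.937) [heading=330, move]
  -- iteration 4/6 --
  RT 40: heading 330 -> 290
  PU: pen up
  LT 270: heading 290 -> 200
  FD 14: (0.694,-3.937) -> (-12.461,-8.726) [heading=200, move]
  -- iteration 5/6 --
  RT 40: heading 200 -> 160
  PU: pen up
  LT 270: heading 160 -> 70
  FD 14: (-12.461,-8.726) -> (-7.673,4.43) [heading=70, move]
  -- iteration 6/6 --
  RT 40: heading 70 -> 30
  PU: pen up
  LT 270: heading 30 -> 300
  FD 14: (-7.673,4.43) -> (-0.673,-7.694) [heading=300, move]
]
FD 2: (-0.673,-7.694) -> (0.327,-9.426) [heading=300, move]
Final: pos=(0.327,-9.426), heading=300, 0 segment(s) drawn
Segments drawn: 0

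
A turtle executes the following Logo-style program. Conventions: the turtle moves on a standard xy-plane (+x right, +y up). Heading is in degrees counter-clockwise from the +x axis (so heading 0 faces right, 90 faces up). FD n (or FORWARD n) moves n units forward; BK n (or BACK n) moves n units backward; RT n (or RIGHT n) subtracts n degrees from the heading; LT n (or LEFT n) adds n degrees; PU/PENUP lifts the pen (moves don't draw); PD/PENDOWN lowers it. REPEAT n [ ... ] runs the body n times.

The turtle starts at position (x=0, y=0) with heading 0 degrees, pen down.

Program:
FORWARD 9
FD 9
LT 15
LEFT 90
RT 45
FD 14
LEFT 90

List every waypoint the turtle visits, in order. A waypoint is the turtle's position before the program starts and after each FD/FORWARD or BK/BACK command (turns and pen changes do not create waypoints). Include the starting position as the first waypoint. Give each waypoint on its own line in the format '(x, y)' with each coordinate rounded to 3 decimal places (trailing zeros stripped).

Executing turtle program step by step:
Start: pos=(0,0), heading=0, pen down
FD 9: (0,0) -> (9,0) [heading=0, draw]
FD 9: (9,0) -> (18,0) [heading=0, draw]
LT 15: heading 0 -> 15
LT 90: heading 15 -> 105
RT 45: heading 105 -> 60
FD 14: (18,0) -> (25,12.124) [heading=60, draw]
LT 90: heading 60 -> 150
Final: pos=(25,12.124), heading=150, 3 segment(s) drawn
Waypoints (4 total):
(0, 0)
(9, 0)
(18, 0)
(25, 12.124)

Answer: (0, 0)
(9, 0)
(18, 0)
(25, 12.124)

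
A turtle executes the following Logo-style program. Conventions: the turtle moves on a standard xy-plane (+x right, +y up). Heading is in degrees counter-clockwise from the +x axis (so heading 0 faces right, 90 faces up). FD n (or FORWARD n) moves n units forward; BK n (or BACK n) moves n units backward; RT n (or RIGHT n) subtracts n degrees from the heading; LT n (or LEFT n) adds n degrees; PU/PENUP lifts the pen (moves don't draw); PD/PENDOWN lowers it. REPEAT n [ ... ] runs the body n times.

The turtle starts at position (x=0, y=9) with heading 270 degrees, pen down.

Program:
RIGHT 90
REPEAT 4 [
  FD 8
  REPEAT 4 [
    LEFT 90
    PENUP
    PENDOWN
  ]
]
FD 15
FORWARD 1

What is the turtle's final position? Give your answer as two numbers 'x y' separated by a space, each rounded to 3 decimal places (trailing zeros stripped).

Executing turtle program step by step:
Start: pos=(0,9), heading=270, pen down
RT 90: heading 270 -> 180
REPEAT 4 [
  -- iteration 1/4 --
  FD 8: (0,9) -> (-8,9) [heading=180, draw]
  REPEAT 4 [
    -- iteration 1/4 --
    LT 90: heading 180 -> 270
    PU: pen up
    PD: pen down
    -- iteration 2/4 --
    LT 90: heading 270 -> 0
    PU: pen up
    PD: pen down
    -- iteration 3/4 --
    LT 90: heading 0 -> 90
    PU: pen up
    PD: pen down
    -- iteration 4/4 --
    LT 90: heading 90 -> 180
    PU: pen up
    PD: pen down
  ]
  -- iteration 2/4 --
  FD 8: (-8,9) -> (-16,9) [heading=180, draw]
  REPEAT 4 [
    -- iteration 1/4 --
    LT 90: heading 180 -> 270
    PU: pen up
    PD: pen down
    -- iteration 2/4 --
    LT 90: heading 270 -> 0
    PU: pen up
    PD: pen down
    -- iteration 3/4 --
    LT 90: heading 0 -> 90
    PU: pen up
    PD: pen down
    -- iteration 4/4 --
    LT 90: heading 90 -> 180
    PU: pen up
    PD: pen down
  ]
  -- iteration 3/4 --
  FD 8: (-16,9) -> (-24,9) [heading=180, draw]
  REPEAT 4 [
    -- iteration 1/4 --
    LT 90: heading 180 -> 270
    PU: pen up
    PD: pen down
    -- iteration 2/4 --
    LT 90: heading 270 -> 0
    PU: pen up
    PD: pen down
    -- iteration 3/4 --
    LT 90: heading 0 -> 90
    PU: pen up
    PD: pen down
    -- iteration 4/4 --
    LT 90: heading 90 -> 180
    PU: pen up
    PD: pen down
  ]
  -- iteration 4/4 --
  FD 8: (-24,9) -> (-32,9) [heading=180, draw]
  REPEAT 4 [
    -- iteration 1/4 --
    LT 90: heading 180 -> 270
    PU: pen up
    PD: pen down
    -- iteration 2/4 --
    LT 90: heading 270 -> 0
    PU: pen up
    PD: pen down
    -- iteration 3/4 --
    LT 90: heading 0 -> 90
    PU: pen up
    PD: pen down
    -- iteration 4/4 --
    LT 90: heading 90 -> 180
    PU: pen up
    PD: pen down
  ]
]
FD 15: (-32,9) -> (-47,9) [heading=180, draw]
FD 1: (-47,9) -> (-48,9) [heading=180, draw]
Final: pos=(-48,9), heading=180, 6 segment(s) drawn

Answer: -48 9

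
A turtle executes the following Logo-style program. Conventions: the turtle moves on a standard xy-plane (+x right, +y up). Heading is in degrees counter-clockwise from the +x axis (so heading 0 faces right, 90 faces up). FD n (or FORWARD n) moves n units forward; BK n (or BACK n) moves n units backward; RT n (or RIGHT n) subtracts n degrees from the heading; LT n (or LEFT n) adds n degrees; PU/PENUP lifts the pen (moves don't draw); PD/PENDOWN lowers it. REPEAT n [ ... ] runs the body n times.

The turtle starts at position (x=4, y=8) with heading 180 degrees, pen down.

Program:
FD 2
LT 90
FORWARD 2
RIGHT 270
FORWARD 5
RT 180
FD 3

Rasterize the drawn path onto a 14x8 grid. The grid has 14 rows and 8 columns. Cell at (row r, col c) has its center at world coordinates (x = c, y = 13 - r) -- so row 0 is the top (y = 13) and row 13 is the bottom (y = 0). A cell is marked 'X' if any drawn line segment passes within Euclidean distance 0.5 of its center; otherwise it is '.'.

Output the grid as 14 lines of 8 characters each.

Answer: ........
........
........
........
........
..XXX...
..X.....
..XXXXXX
........
........
........
........
........
........

Derivation:
Segment 0: (4,8) -> (2,8)
Segment 1: (2,8) -> (2,6)
Segment 2: (2,6) -> (7,6)
Segment 3: (7,6) -> (4,6)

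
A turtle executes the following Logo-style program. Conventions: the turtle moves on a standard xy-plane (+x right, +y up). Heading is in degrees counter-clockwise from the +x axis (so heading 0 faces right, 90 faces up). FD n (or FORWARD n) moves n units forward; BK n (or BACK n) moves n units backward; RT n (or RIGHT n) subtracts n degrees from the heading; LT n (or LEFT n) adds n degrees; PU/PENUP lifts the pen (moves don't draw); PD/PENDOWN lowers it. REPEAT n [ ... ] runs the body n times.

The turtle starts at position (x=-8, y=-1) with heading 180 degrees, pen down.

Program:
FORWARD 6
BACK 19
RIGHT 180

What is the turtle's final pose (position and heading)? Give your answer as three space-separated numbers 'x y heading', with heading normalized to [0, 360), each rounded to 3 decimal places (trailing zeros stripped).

Executing turtle program step by step:
Start: pos=(-8,-1), heading=180, pen down
FD 6: (-8,-1) -> (-14,-1) [heading=180, draw]
BK 19: (-14,-1) -> (5,-1) [heading=180, draw]
RT 180: heading 180 -> 0
Final: pos=(5,-1), heading=0, 2 segment(s) drawn

Answer: 5 -1 0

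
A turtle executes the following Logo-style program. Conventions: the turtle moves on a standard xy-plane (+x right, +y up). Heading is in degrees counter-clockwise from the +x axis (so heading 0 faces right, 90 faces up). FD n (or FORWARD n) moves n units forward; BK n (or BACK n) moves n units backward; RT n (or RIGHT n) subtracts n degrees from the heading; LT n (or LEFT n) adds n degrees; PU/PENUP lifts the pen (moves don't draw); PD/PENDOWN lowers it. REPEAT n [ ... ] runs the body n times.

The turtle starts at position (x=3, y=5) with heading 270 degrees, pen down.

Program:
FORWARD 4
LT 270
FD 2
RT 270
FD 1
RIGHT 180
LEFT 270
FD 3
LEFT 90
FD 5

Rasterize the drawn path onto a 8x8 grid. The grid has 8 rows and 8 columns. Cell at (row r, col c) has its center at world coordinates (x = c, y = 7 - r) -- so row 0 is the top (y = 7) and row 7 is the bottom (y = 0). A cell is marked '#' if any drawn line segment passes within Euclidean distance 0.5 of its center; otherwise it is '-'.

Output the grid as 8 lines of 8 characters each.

Segment 0: (3,5) -> (3,1)
Segment 1: (3,1) -> (1,1)
Segment 2: (1,1) -> (1,0)
Segment 3: (1,0) -> (4,-0)
Segment 4: (4,-0) -> (4,5)

Answer: --------
--------
---##---
---##---
---##---
---##---
-####---
-####---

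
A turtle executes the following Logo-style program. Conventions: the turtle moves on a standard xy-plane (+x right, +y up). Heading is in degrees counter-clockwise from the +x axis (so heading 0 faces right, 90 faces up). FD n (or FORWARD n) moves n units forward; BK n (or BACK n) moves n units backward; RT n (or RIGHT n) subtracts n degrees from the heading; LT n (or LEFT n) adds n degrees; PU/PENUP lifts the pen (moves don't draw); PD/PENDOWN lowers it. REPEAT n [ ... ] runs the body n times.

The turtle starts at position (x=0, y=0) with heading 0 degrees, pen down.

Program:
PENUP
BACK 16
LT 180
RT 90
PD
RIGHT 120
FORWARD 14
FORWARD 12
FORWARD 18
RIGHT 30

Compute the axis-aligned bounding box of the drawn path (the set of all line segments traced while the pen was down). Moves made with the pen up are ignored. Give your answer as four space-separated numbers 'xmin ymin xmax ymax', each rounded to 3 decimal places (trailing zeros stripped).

Executing turtle program step by step:
Start: pos=(0,0), heading=0, pen down
PU: pen up
BK 16: (0,0) -> (-16,0) [heading=0, move]
LT 180: heading 0 -> 180
RT 90: heading 180 -> 90
PD: pen down
RT 120: heading 90 -> 330
FD 14: (-16,0) -> (-3.876,-7) [heading=330, draw]
FD 12: (-3.876,-7) -> (6.517,-13) [heading=330, draw]
FD 18: (6.517,-13) -> (22.105,-22) [heading=330, draw]
RT 30: heading 330 -> 300
Final: pos=(22.105,-22), heading=300, 3 segment(s) drawn

Segment endpoints: x in {-16, -3.876, 6.517, 22.105}, y in {-22, -13, -7, 0}
xmin=-16, ymin=-22, xmax=22.105, ymax=0

Answer: -16 -22 22.105 0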